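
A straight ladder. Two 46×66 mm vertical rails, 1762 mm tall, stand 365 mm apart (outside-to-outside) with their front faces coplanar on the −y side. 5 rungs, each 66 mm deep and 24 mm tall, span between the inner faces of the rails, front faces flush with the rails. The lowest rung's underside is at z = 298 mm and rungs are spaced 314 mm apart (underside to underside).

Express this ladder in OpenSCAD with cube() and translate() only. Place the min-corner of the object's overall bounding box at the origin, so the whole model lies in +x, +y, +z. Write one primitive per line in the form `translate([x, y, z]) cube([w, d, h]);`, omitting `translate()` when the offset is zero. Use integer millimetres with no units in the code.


cube([46, 66, 1762]);
translate([319, 0, 0]) cube([46, 66, 1762]);
translate([46, 0, 298]) cube([273, 66, 24]);
translate([46, 0, 612]) cube([273, 66, 24]);
translate([46, 0, 926]) cube([273, 66, 24]);
translate([46, 0, 1240]) cube([273, 66, 24]);
translate([46, 0, 1554]) cube([273, 66, 24]);


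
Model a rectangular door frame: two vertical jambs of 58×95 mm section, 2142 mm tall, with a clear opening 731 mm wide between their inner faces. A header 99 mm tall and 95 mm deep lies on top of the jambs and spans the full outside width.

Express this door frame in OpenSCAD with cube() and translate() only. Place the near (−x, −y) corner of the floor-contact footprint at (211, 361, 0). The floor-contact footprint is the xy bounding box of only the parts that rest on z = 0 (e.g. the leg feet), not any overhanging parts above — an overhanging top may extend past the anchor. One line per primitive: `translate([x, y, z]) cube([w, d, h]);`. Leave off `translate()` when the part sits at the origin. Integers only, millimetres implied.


translate([211, 361, 0]) cube([58, 95, 2142]);
translate([1000, 361, 0]) cube([58, 95, 2142]);
translate([211, 361, 2142]) cube([847, 95, 99]);


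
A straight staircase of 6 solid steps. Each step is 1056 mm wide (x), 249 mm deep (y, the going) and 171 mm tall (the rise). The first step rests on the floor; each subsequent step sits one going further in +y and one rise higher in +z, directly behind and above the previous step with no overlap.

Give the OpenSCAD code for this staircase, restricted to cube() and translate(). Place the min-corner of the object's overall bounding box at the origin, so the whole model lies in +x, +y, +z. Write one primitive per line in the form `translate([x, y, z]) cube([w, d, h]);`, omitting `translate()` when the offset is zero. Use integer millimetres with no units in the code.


cube([1056, 249, 171]);
translate([0, 249, 171]) cube([1056, 249, 171]);
translate([0, 498, 342]) cube([1056, 249, 171]);
translate([0, 747, 513]) cube([1056, 249, 171]);
translate([0, 996, 684]) cube([1056, 249, 171]);
translate([0, 1245, 855]) cube([1056, 249, 171]);


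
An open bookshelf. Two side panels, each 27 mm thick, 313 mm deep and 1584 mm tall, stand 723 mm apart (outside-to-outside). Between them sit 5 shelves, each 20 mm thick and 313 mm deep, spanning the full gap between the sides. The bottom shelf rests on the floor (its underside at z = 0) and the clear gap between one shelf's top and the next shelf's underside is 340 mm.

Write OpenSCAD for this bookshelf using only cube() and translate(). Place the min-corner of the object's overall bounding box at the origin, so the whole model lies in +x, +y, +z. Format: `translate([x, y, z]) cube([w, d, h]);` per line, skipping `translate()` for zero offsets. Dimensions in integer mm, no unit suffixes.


cube([27, 313, 1584]);
translate([696, 0, 0]) cube([27, 313, 1584]);
translate([27, 0, 0]) cube([669, 313, 20]);
translate([27, 0, 360]) cube([669, 313, 20]);
translate([27, 0, 720]) cube([669, 313, 20]);
translate([27, 0, 1080]) cube([669, 313, 20]);
translate([27, 0, 1440]) cube([669, 313, 20]);


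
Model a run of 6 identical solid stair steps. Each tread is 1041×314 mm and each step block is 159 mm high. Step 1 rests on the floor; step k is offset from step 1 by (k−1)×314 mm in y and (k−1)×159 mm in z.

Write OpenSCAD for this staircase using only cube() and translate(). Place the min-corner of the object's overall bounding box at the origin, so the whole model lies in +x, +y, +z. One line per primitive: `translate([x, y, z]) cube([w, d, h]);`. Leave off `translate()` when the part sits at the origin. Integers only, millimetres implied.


cube([1041, 314, 159]);
translate([0, 314, 159]) cube([1041, 314, 159]);
translate([0, 628, 318]) cube([1041, 314, 159]);
translate([0, 942, 477]) cube([1041, 314, 159]);
translate([0, 1256, 636]) cube([1041, 314, 159]);
translate([0, 1570, 795]) cube([1041, 314, 159]);


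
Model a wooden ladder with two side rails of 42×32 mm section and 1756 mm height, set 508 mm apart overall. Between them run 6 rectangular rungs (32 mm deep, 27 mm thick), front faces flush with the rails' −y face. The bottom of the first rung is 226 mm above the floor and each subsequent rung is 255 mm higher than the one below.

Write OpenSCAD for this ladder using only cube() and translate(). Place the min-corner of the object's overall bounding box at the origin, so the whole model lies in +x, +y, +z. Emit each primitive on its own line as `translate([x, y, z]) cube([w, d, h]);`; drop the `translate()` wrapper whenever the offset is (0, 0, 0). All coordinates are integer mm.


cube([42, 32, 1756]);
translate([466, 0, 0]) cube([42, 32, 1756]);
translate([42, 0, 226]) cube([424, 32, 27]);
translate([42, 0, 481]) cube([424, 32, 27]);
translate([42, 0, 736]) cube([424, 32, 27]);
translate([42, 0, 991]) cube([424, 32, 27]);
translate([42, 0, 1246]) cube([424, 32, 27]);
translate([42, 0, 1501]) cube([424, 32, 27]);


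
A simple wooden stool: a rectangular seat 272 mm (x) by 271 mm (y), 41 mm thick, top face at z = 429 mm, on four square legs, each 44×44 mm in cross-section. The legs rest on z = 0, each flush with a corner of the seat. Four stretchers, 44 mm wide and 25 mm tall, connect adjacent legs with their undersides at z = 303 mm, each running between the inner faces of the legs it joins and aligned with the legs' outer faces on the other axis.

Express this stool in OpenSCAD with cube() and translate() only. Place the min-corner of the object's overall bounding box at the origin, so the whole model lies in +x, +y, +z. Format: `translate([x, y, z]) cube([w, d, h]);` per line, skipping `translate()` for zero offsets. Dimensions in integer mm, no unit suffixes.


translate([0, 0, 388]) cube([272, 271, 41]);
cube([44, 44, 388]);
translate([228, 0, 0]) cube([44, 44, 388]);
translate([0, 227, 0]) cube([44, 44, 388]);
translate([228, 227, 0]) cube([44, 44, 388]);
translate([44, 0, 303]) cube([184, 44, 25]);
translate([44, 227, 303]) cube([184, 44, 25]);
translate([0, 44, 303]) cube([44, 183, 25]);
translate([228, 44, 303]) cube([44, 183, 25]);


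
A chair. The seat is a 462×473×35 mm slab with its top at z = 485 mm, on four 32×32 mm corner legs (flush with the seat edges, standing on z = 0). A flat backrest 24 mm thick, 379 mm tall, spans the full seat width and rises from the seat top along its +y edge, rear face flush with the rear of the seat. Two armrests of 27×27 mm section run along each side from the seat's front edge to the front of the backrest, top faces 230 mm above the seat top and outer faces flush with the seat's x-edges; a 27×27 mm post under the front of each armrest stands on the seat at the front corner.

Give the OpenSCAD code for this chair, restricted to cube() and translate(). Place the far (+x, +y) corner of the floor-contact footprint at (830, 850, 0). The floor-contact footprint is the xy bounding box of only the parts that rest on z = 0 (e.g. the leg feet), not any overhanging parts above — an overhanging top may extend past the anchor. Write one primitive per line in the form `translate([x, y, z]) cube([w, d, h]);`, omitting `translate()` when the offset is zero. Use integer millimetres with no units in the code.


// leg_h = 485 - 35 = 450
// arm post h = 230 - 27 = 203
translate([368, 377, 450]) cube([462, 473, 35]);
translate([368, 377, 0]) cube([32, 32, 450]);
translate([798, 377, 0]) cube([32, 32, 450]);
translate([368, 818, 0]) cube([32, 32, 450]);
translate([798, 818, 0]) cube([32, 32, 450]);
translate([368, 826, 485]) cube([462, 24, 379]);
translate([368, 377, 688]) cube([27, 449, 27]);
translate([803, 377, 688]) cube([27, 449, 27]);
translate([368, 377, 485]) cube([27, 27, 203]);
translate([803, 377, 485]) cube([27, 27, 203]);


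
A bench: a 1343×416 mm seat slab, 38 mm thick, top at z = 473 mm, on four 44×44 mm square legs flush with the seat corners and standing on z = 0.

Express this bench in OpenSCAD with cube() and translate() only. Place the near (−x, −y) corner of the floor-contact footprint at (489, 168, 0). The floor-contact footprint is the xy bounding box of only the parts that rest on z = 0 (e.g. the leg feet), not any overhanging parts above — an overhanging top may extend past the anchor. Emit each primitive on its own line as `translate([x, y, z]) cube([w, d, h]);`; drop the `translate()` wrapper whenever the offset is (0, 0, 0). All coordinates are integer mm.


translate([489, 168, 435]) cube([1343, 416, 38]);
translate([489, 168, 0]) cube([44, 44, 435]);
translate([489, 540, 0]) cube([44, 44, 435]);
translate([1788, 168, 0]) cube([44, 44, 435]);
translate([1788, 540, 0]) cube([44, 44, 435]);


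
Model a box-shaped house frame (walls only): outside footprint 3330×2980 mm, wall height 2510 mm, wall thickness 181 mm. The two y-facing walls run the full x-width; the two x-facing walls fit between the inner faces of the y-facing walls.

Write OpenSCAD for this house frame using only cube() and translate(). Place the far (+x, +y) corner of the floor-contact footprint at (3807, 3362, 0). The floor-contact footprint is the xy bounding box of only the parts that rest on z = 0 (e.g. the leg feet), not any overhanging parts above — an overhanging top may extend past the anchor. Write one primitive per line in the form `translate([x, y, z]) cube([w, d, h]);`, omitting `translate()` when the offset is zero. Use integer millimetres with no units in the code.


translate([477, 382, 0]) cube([3330, 181, 2510]);
translate([477, 3181, 0]) cube([3330, 181, 2510]);
translate([477, 563, 0]) cube([181, 2618, 2510]);
translate([3626, 563, 0]) cube([181, 2618, 2510]);


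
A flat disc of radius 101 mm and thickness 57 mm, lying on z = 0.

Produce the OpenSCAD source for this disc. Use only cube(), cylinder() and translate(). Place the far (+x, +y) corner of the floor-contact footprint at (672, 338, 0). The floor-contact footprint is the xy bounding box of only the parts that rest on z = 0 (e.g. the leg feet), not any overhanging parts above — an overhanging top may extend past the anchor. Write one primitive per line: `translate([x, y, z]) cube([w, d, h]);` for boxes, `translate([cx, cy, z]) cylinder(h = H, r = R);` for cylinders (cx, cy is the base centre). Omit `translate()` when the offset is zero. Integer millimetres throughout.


translate([571, 237, 0]) cylinder(h = 57, r = 101);


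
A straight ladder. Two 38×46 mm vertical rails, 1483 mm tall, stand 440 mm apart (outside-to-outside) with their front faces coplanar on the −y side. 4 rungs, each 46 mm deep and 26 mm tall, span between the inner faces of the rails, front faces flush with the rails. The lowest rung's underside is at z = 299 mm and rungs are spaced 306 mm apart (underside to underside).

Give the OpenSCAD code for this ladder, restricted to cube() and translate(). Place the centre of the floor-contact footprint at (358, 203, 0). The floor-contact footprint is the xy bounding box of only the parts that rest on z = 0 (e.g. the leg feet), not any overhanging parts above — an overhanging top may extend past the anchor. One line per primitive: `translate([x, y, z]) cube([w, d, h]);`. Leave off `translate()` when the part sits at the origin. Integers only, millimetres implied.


translate([138, 180, 0]) cube([38, 46, 1483]);
translate([540, 180, 0]) cube([38, 46, 1483]);
translate([176, 180, 299]) cube([364, 46, 26]);
translate([176, 180, 605]) cube([364, 46, 26]);
translate([176, 180, 911]) cube([364, 46, 26]);
translate([176, 180, 1217]) cube([364, 46, 26]);


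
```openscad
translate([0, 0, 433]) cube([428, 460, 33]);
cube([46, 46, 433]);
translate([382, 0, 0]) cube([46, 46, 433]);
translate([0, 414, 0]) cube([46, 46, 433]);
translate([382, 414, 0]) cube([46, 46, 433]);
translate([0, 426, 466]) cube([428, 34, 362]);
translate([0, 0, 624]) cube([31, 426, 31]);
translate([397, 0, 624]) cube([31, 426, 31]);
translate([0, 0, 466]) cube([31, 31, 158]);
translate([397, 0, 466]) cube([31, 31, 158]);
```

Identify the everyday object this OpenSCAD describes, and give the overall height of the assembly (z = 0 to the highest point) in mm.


A chair. The overall height is 828 mm.

A slab on four corner posts with a tall panel at the back — a chair. The seat slab sits at z = 433 with thickness 33, and the 362 mm backrest starts at the seat top, so the overall height is 433 + 33 + 362 = 828 mm.


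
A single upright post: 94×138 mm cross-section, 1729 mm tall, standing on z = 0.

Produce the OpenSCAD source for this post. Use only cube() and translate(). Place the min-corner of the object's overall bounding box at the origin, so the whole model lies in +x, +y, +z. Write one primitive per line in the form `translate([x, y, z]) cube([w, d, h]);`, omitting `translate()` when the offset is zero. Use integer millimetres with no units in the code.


cube([94, 138, 1729]);


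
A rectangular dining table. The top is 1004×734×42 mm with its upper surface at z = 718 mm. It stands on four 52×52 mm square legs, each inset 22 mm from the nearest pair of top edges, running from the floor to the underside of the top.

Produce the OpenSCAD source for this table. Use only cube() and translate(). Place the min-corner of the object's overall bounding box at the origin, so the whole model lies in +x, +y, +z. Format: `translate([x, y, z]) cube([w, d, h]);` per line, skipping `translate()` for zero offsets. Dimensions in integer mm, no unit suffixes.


// leg_h = 718 - 42 = 676
translate([0, 0, 676]) cube([1004, 734, 42]);
translate([22, 22, 0]) cube([52, 52, 676]);
translate([930, 22, 0]) cube([52, 52, 676]);
translate([22, 660, 0]) cube([52, 52, 676]);
translate([930, 660, 0]) cube([52, 52, 676]);


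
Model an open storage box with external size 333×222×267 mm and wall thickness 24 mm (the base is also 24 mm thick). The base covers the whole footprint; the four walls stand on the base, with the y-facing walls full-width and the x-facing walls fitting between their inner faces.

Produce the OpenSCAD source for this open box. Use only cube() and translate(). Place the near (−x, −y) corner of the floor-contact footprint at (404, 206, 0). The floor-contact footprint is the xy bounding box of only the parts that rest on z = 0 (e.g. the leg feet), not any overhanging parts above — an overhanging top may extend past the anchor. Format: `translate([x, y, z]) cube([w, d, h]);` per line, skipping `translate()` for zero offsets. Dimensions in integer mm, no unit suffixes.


translate([404, 206, 0]) cube([333, 222, 24]);
translate([404, 206, 24]) cube([333, 24, 243]);
translate([404, 404, 24]) cube([333, 24, 243]);
translate([404, 230, 24]) cube([24, 174, 243]);
translate([713, 230, 24]) cube([24, 174, 243]);


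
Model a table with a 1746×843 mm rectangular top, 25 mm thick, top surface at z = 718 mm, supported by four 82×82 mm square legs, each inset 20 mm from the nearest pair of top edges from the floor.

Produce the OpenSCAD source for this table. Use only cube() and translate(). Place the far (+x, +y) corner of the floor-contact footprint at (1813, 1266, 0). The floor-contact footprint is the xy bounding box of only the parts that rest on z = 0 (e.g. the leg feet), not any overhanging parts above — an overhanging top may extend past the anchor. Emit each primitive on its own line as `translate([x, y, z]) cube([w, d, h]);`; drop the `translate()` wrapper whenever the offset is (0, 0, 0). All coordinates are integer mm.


// leg_h = 718 - 25 = 693
translate([87, 443, 693]) cube([1746, 843, 25]);
translate([107, 463, 0]) cube([82, 82, 693]);
translate([1731, 463, 0]) cube([82, 82, 693]);
translate([107, 1184, 0]) cube([82, 82, 693]);
translate([1731, 1184, 0]) cube([82, 82, 693]);


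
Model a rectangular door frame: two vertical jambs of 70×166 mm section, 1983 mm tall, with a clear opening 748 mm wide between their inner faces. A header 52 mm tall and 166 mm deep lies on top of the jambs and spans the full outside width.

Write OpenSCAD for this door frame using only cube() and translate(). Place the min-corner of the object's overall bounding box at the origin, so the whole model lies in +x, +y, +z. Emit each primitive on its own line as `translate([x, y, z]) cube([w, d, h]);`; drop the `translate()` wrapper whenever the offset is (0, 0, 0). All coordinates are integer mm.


cube([70, 166, 1983]);
translate([818, 0, 0]) cube([70, 166, 1983]);
translate([0, 0, 1983]) cube([888, 166, 52]);


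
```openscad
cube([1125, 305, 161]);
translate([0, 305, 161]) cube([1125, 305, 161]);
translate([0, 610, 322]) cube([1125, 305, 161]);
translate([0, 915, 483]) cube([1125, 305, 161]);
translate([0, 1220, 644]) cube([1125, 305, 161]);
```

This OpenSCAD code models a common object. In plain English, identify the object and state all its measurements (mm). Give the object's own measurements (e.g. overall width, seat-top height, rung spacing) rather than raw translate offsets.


A straight staircase of 5 solid steps. Each step is 1125 mm wide (x), 305 mm deep (y, the going) and 161 mm tall (the rise). The first step rests on the floor; each subsequent step sits one going further in +y and one rise higher in +z, directly behind and above the previous step with no overlap.


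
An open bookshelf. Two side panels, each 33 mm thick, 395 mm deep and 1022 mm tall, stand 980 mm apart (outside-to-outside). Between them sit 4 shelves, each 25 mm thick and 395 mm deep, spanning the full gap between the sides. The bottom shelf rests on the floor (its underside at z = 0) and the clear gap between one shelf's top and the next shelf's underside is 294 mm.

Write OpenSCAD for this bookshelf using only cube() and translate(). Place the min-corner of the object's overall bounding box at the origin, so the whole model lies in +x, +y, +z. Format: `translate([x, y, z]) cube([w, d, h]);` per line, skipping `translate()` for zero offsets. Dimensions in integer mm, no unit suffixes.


cube([33, 395, 1022]);
translate([947, 0, 0]) cube([33, 395, 1022]);
translate([33, 0, 0]) cube([914, 395, 25]);
translate([33, 0, 319]) cube([914, 395, 25]);
translate([33, 0, 638]) cube([914, 395, 25]);
translate([33, 0, 957]) cube([914, 395, 25]);


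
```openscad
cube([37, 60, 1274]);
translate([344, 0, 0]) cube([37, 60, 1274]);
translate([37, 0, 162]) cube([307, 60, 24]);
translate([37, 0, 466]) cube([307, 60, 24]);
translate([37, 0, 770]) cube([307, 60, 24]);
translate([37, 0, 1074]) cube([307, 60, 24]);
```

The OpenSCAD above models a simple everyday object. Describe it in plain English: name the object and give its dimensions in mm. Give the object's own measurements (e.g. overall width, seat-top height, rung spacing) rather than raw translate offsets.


A straight ladder. Two 37×60 mm vertical rails, 1274 mm tall, stand 381 mm apart (outside-to-outside) with their front faces coplanar on the −y side. 4 rungs, each 60 mm deep and 24 mm tall, span between the inner faces of the rails, front faces flush with the rails. The lowest rung's underside is at z = 162 mm and rungs are spaced 304 mm apart (underside to underside).


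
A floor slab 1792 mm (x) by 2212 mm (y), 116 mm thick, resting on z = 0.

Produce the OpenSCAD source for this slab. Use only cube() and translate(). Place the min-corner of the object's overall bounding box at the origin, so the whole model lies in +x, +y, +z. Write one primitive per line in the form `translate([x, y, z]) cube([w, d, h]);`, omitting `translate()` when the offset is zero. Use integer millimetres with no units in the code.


cube([1792, 2212, 116]);


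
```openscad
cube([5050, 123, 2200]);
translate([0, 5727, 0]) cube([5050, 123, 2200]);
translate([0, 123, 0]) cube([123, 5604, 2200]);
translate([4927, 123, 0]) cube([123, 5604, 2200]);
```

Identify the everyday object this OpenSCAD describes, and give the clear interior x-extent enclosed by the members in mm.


A house (or room) frame. The interior width is 4804 mm.

Four 2200 mm walls enclosing a rectangle with no floor or roof — a room or house frame. Outside width is 5050 mm and wall thickness is 123 mm, so the interior width is 5050 − 2 × 123 = 4804 mm.


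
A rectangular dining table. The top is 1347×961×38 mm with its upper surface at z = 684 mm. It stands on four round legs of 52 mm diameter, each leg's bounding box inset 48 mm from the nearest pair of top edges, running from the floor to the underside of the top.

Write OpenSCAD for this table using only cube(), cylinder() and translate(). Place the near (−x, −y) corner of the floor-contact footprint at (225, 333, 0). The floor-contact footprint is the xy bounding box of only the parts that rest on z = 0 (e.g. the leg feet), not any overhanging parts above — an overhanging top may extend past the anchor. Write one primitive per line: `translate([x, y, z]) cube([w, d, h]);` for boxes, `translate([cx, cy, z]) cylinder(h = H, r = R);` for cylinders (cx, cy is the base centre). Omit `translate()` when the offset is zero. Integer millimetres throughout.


translate([177, 285, 646]) cube([1347, 961, 38]);
translate([251, 359, 0]) cylinder(h = 646, r = 26);
translate([1450, 359, 0]) cylinder(h = 646, r = 26);
translate([251, 1172, 0]) cylinder(h = 646, r = 26);
translate([1450, 1172, 0]) cylinder(h = 646, r = 26);


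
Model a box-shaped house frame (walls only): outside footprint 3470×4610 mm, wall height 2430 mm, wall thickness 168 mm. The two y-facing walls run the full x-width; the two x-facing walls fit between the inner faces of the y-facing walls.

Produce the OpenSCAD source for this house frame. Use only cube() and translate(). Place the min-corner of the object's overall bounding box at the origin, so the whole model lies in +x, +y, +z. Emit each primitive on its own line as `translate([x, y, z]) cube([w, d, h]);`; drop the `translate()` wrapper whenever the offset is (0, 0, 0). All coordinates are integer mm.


cube([3470, 168, 2430]);
translate([0, 4442, 0]) cube([3470, 168, 2430]);
translate([0, 168, 0]) cube([168, 4274, 2430]);
translate([3302, 168, 0]) cube([168, 4274, 2430]);


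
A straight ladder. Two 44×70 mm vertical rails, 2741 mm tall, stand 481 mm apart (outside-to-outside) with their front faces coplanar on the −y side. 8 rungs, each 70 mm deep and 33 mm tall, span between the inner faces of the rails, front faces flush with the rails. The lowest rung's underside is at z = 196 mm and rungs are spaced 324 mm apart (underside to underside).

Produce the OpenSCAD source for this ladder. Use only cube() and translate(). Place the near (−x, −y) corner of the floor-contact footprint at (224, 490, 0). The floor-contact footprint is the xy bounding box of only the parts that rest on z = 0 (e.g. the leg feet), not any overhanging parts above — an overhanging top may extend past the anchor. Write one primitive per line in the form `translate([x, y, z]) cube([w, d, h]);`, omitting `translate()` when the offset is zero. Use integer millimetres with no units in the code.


translate([224, 490, 0]) cube([44, 70, 2741]);
translate([661, 490, 0]) cube([44, 70, 2741]);
translate([268, 490, 196]) cube([393, 70, 33]);
translate([268, 490, 520]) cube([393, 70, 33]);
translate([268, 490, 844]) cube([393, 70, 33]);
translate([268, 490, 1168]) cube([393, 70, 33]);
translate([268, 490, 1492]) cube([393, 70, 33]);
translate([268, 490, 1816]) cube([393, 70, 33]);
translate([268, 490, 2140]) cube([393, 70, 33]);
translate([268, 490, 2464]) cube([393, 70, 33]);


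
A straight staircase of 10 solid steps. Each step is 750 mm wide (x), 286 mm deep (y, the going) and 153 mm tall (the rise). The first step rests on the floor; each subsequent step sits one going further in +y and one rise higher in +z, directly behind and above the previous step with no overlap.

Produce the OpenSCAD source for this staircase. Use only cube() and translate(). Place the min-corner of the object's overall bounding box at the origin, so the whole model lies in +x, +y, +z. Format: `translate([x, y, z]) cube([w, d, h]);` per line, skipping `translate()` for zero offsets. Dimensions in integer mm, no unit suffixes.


cube([750, 286, 153]);
translate([0, 286, 153]) cube([750, 286, 153]);
translate([0, 572, 306]) cube([750, 286, 153]);
translate([0, 858, 459]) cube([750, 286, 153]);
translate([0, 1144, 612]) cube([750, 286, 153]);
translate([0, 1430, 765]) cube([750, 286, 153]);
translate([0, 1716, 918]) cube([750, 286, 153]);
translate([0, 2002, 1071]) cube([750, 286, 153]);
translate([0, 2288, 1224]) cube([750, 286, 153]);
translate([0, 2574, 1377]) cube([750, 286, 153]);


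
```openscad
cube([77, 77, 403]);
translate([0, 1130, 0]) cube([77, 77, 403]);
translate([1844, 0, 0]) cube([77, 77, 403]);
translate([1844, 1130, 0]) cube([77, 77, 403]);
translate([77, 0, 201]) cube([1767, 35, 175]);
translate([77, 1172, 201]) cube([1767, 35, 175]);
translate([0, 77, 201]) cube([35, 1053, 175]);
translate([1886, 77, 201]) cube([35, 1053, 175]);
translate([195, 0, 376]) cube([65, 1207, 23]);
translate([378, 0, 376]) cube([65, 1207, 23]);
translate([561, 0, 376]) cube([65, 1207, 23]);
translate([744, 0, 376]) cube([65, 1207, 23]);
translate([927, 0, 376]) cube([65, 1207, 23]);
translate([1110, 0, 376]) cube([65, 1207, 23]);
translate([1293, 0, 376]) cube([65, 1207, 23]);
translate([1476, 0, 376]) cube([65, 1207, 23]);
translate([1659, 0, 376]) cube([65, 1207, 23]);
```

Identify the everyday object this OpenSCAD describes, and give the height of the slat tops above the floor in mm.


A bed frame. The slat-top height is 399 mm.

Four posts, four rails, and a row of slats — a bed frame. Slats sit on the rails at z = 201 + 175 = 376; with slat thickness 23, the top is 399 mm.


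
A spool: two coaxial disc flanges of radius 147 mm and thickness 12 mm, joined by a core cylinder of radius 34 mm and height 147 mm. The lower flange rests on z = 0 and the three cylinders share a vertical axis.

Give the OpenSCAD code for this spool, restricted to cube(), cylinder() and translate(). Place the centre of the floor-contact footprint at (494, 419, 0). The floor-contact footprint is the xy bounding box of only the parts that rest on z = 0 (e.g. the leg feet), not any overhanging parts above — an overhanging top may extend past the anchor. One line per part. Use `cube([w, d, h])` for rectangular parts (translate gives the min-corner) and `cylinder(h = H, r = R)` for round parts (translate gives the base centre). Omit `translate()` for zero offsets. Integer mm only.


translate([494, 419, 0]) cylinder(h = 12, r = 147);
translate([494, 419, 12]) cylinder(h = 147, r = 34);
translate([494, 419, 159]) cylinder(h = 12, r = 147);


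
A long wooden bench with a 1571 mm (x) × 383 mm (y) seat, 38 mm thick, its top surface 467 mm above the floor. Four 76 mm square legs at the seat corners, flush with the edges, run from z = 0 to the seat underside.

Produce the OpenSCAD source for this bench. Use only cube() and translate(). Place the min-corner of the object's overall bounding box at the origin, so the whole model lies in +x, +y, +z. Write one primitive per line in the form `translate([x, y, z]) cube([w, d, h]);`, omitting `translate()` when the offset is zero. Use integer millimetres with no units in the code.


translate([0, 0, 429]) cube([1571, 383, 38]);
cube([76, 76, 429]);
translate([0, 307, 0]) cube([76, 76, 429]);
translate([1495, 0, 0]) cube([76, 76, 429]);
translate([1495, 307, 0]) cube([76, 76, 429]);


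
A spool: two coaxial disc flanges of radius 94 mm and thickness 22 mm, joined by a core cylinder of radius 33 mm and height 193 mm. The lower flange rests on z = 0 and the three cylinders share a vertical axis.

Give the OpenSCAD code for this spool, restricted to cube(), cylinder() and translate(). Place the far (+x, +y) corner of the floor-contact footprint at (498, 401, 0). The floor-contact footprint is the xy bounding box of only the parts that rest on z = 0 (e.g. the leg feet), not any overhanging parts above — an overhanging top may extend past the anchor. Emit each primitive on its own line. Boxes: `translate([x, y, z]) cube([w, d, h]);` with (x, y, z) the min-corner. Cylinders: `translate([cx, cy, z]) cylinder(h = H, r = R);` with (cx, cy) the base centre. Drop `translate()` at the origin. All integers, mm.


translate([404, 307, 0]) cylinder(h = 22, r = 94);
translate([404, 307, 22]) cylinder(h = 193, r = 33);
translate([404, 307, 215]) cylinder(h = 22, r = 94);


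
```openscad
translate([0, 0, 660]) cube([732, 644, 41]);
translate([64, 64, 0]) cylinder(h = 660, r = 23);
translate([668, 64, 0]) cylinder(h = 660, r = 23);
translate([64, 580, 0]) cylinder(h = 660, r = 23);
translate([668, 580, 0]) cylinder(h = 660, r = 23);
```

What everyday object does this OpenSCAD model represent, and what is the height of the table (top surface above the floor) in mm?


A table. The table height is 701 mm.

A 732×644×41 slab sits at z = 660 on four Ø46 mm round legs — a table. The top surface is at 660 + 41 = 701 mm.


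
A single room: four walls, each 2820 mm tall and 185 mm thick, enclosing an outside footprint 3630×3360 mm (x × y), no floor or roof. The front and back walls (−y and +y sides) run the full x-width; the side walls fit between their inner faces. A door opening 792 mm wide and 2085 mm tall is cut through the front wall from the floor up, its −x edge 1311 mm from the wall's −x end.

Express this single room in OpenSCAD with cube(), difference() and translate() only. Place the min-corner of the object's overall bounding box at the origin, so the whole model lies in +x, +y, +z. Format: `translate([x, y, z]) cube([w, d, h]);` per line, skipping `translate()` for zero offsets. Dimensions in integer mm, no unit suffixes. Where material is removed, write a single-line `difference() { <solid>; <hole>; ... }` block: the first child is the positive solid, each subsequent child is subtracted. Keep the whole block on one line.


difference() { cube([3630, 185, 2820]); translate([1311, 0, 0]) cube([792, 185, 2085]); }
translate([0, 3175, 0]) cube([3630, 185, 2820]);
translate([0, 185, 0]) cube([185, 2990, 2820]);
translate([3445, 185, 0]) cube([185, 2990, 2820]);


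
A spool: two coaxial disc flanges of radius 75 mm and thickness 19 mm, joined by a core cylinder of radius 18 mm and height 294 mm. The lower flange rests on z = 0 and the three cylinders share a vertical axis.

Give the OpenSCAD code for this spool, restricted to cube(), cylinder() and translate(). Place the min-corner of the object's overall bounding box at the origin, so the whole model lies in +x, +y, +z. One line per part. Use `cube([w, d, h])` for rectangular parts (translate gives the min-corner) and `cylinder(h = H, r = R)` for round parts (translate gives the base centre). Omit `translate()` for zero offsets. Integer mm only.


translate([75, 75, 0]) cylinder(h = 19, r = 75);
translate([75, 75, 19]) cylinder(h = 294, r = 18);
translate([75, 75, 313]) cylinder(h = 19, r = 75);


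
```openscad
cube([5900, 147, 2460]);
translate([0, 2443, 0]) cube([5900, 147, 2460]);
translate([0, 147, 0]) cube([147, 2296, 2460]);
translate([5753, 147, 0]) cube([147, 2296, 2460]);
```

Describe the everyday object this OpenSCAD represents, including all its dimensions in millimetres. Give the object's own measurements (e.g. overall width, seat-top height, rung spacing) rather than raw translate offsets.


The wall frame of a small rectangular building: four walls, each 2460 mm tall and 147 mm thick, enclosing a footprint 5900 mm (x) by 2590 mm (y) outside-to-outside, with no floor or roof. The front and back walls (the −y and +y sides) span the full width; the two side walls fit between them.


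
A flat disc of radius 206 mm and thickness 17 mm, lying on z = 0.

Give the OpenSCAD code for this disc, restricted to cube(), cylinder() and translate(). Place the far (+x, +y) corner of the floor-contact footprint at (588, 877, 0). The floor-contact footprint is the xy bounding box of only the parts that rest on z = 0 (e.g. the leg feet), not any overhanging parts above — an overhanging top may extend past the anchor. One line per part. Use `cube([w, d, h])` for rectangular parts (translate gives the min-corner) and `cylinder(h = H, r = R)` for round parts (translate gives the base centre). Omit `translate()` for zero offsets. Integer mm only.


translate([382, 671, 0]) cylinder(h = 17, r = 206);


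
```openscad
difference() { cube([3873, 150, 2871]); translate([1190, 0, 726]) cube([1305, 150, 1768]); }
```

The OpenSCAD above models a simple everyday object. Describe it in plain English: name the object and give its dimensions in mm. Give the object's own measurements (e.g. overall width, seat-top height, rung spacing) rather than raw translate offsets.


A wall 3873 mm long (x), 150 mm thick (y), 2871 mm tall, with a rectangular window opening cut through it. The opening is 1305 mm wide and 1768 mm tall; its sill is at z = 726 mm and its near (−x) edge is 1190 mm from the wall's −x end. The opening passes through the full wall thickness.


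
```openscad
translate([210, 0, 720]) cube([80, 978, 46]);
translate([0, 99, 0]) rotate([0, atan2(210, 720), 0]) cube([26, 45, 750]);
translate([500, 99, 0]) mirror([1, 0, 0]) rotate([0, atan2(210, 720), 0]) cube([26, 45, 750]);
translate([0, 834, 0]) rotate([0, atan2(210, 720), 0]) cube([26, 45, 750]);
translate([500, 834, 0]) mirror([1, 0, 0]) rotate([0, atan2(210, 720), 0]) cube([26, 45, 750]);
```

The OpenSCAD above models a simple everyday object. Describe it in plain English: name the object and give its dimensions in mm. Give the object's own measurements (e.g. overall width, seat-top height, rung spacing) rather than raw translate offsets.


A sawhorse. A 80×978×46 mm beam (x, y, z) sits on two A-frame leg pairs. Each pair is two raked legs of 26×45 mm section (45 mm along y) splaying symmetrically in x. Each leg rises 720 mm vertically over 210 mm of horizontal reach and is 750 mm long along its own axis. Every leg's outer bottom edge rests on the floor and its outer top edge meets a bottom edge of the beam — the left legs (tilting toward +x) meet the beam's −x bottom edge, the right legs (their mirror images, tilting toward −x) meet its +x bottom edge — so the leg tops tuck under the beam, the beam's underside is 720 mm above the floor, and the feet are 500 mm apart outside-to-outside with the beam centred between them. The two leg pairs are set in 99 mm from either end of the beam.


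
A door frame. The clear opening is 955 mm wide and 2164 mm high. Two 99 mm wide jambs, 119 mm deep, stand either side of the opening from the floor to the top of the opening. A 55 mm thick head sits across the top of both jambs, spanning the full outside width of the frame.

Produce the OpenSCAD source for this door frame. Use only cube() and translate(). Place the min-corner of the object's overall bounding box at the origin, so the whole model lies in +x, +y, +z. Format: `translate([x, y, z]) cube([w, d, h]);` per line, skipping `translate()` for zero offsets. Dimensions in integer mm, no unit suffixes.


cube([99, 119, 2164]);
translate([1054, 0, 0]) cube([99, 119, 2164]);
translate([0, 0, 2164]) cube([1153, 119, 55]);


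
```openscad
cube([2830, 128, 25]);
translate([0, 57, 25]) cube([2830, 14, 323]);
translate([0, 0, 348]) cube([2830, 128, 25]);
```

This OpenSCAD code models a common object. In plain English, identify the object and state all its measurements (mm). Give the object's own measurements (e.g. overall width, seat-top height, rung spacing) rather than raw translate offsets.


An I-beam lying along x, 2830 mm long. Overall section height 373 mm. Two flanges 128 mm wide (y) and 25 mm thick, one on the floor and one at the top; a web 14 mm thick runs between them, centred on the flange width.


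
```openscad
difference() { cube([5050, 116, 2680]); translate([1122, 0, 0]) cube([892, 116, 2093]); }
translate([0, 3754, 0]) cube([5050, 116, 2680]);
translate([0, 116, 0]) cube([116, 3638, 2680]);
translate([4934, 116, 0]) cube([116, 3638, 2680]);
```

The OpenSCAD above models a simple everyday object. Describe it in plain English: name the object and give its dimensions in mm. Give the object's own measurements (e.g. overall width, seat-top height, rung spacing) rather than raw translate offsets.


A single room: four walls, each 2680 mm tall and 116 mm thick, enclosing an outside footprint 5050×3870 mm (x × y), no floor or roof. The front and back walls (−y and +y sides) run the full x-width; the side walls fit between their inner faces. A door opening 892 mm wide and 2093 mm tall is cut through the front wall from the floor up, its −x edge 1122 mm from the wall's −x end.


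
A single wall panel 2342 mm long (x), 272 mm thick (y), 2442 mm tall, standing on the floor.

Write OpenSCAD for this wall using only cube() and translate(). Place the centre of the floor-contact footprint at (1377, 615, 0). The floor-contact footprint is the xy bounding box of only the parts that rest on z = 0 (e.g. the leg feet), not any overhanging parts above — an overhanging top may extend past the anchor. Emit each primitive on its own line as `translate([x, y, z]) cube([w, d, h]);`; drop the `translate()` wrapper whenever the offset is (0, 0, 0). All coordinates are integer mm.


translate([206, 479, 0]) cube([2342, 272, 2442]);


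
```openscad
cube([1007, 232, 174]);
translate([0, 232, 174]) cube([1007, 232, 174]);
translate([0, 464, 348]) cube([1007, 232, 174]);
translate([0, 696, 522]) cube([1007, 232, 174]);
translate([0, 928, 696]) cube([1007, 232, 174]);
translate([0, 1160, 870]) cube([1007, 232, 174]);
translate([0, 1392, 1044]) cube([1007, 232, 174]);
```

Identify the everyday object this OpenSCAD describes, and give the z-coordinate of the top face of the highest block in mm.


A staircase. The total rise is 1218 mm.

7 identical blocks, each offset up and back from the previous — a staircase. Each step is 174 mm tall and there are 7 of them, so the total rise is 7 × 174 = 1218 mm.


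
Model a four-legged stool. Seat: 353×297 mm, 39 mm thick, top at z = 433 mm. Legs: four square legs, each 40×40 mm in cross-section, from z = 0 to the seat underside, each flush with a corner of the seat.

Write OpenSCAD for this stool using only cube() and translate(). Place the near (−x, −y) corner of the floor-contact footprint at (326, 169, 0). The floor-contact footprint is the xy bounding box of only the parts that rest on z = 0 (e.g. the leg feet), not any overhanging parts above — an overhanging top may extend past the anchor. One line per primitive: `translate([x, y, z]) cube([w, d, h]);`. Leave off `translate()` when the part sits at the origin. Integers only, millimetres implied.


translate([326, 169, 394]) cube([353, 297, 39]);
translate([326, 169, 0]) cube([40, 40, 394]);
translate([639, 169, 0]) cube([40, 40, 394]);
translate([326, 426, 0]) cube([40, 40, 394]);
translate([639, 426, 0]) cube([40, 40, 394]);


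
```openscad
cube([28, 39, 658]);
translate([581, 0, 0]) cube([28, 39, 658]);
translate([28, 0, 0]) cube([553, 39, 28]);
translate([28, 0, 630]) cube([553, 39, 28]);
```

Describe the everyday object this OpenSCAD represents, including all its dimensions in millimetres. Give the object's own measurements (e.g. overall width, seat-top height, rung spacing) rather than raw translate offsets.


A rectangular picture frame lying in the x–z plane (depth along y). The opening is 553 mm wide (x) by 602 mm tall (z), surrounded by a border 28 mm wide on all four sides. The frame is 39 mm deep and is made of two full-height vertical stiles with two horizontal rails fitted between them.
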